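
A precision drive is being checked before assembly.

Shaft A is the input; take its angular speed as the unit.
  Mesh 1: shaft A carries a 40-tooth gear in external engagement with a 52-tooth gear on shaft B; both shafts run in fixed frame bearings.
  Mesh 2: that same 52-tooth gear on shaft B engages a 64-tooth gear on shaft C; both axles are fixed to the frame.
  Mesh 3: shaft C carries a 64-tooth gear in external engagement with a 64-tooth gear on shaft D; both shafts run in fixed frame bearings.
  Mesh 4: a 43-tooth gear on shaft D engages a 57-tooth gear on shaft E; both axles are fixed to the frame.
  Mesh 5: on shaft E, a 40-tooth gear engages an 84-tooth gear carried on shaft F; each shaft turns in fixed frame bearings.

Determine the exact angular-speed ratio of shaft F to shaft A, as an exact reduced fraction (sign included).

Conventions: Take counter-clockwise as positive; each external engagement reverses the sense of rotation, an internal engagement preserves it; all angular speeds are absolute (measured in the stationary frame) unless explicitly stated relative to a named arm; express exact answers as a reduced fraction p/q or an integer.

class = fixed-axis compound train [5 meshes; 5 ratios multiply, 5 sense flips]
mesh 1 [40T→52T]: running ratio 10/13, sense −
mesh 2 [52T→64T]: running ratio 5/8, sense +
mesh 3 [64T→64T]: running ratio 5/8, sense −
mesh 4 [43T→57T]: running ratio 215/456, sense +
mesh 5 [40T→84T]: running ratio 1075/4788, sense −
ω_out/ω_in = -1075/4788

-1075/4788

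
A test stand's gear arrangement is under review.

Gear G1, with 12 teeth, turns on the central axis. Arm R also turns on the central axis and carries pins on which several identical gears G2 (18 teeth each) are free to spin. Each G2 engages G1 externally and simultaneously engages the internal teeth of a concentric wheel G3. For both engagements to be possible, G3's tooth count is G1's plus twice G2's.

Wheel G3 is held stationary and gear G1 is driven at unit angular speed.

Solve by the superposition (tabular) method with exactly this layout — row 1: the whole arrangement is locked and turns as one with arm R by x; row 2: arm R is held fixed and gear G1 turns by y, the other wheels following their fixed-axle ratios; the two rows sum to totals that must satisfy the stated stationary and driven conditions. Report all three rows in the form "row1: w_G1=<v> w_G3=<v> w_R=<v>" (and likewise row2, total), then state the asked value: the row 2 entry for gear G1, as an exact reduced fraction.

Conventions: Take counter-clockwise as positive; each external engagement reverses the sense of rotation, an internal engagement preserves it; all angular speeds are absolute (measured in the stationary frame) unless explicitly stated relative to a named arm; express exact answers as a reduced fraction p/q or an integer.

topology: planetary set — G1 12T / G2 18T / G3 48T, arm = carrier (Willis)
row 1 (train locked, turned with arm): all members turn x
row 2 — arm fixed, fixed-axis ratios: sun y, ring −(12/48)·y, arm 0
boundary: total ω_ring = x − (12/48)·y = 0 and total ω_sun = x + y = 1  ⇒  y = 4/5, x = 1/5
row 2 ring = −(12/48)·4/5 = -1/5
totals (row 1 + row 2): sun 1/5 + 4/5 = 1, ring 1/5 + (-1/5) = 0, arm 1/5 + 0 = 1/5
asked cell (row2, sun) = 4/5

row1: w_G1=1/5 w_G3=1/5 w_R=1/5
row2: w_G1=4/5 w_G3=-1/5 w_R=0
total: w_G1=1 w_G3=0 w_R=1/5
asked value: 4/5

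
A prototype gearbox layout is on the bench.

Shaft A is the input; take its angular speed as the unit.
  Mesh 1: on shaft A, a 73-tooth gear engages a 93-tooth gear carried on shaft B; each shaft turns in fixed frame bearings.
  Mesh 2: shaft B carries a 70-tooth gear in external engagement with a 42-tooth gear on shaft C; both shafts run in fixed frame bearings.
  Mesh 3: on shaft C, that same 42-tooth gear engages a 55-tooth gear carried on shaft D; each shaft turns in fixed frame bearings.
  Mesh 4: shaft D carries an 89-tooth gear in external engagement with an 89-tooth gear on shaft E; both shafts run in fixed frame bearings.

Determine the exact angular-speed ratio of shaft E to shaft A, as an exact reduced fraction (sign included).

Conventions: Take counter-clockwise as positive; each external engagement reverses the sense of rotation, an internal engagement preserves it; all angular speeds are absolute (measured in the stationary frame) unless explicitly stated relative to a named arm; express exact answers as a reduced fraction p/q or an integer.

class = fixed-axis compound train [4 meshes; 4 ratios multiply, 4 sense flips]
mesh 1 [73T→93T]: running ratio 73/93, sense −
mesh 2 [70T→42T]: running ratio 365/279, sense +
mesh 3 [42T→55T]: running ratio 1022/1023, sense −
mesh 4 [89T→89T]: running ratio 1022/1023, sense +
ω_out/ω_in = 1022/1023

1022/1023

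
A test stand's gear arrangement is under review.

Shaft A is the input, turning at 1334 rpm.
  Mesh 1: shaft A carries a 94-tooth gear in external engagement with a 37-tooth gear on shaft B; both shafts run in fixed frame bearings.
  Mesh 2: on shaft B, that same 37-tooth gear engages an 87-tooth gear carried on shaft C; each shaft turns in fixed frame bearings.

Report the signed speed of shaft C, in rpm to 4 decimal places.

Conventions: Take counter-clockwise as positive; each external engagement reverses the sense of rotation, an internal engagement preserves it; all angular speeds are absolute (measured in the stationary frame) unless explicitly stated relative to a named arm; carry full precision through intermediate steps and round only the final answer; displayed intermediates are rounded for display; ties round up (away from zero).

topology: fixed-axis compound train — 2 meshes, A→C
mesh 1 [94T→37T]: ω = 1334.0000×94/37 = 3389.0811 rpm, sense flips to −
mesh 2 [37T→87T]: ω = 3389.0811×37/87 = 1441.3333 rpm, sense flips to +
signed output speed = +1441.3333 rpm

+1441.3333 rpm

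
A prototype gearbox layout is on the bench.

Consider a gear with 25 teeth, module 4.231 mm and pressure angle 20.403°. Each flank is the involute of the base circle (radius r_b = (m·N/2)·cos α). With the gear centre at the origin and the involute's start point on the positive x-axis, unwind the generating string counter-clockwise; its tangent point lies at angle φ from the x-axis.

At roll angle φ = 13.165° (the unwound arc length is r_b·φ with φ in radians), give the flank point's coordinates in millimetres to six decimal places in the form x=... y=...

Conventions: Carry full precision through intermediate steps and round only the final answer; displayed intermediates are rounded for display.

single-mesh involute tooth geometry (25T wheel at module 4.231)
pitch radius r_p = m·N/2 = 4.231·25/2 = 52.887500
base radius r_b = r_p·cos α = 52.887500·cos 20.403° = 49.569536
roll angle φ = 13.165° = 0.22977260 rad
x = r_b·(cos φ + φ·sin φ) = 50.860838
y = r_b·(sin φ − φ·cos φ) = 0.199386

x=50.860838 y=0.199386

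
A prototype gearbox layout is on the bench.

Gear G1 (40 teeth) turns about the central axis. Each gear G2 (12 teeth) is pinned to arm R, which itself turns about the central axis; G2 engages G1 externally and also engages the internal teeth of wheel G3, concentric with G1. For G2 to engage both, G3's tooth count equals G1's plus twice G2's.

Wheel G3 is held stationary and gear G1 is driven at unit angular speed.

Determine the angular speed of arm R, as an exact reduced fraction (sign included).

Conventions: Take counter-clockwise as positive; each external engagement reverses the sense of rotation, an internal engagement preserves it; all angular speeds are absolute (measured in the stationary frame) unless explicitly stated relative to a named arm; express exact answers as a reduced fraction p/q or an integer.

5/13

recognized (axles ride arm R): planetary set, 40/12/64 teeth
ring teeth: 40 + 2·12 = 64
40(ω_sun−ω_arm) = −64(ω_ring−ω_arm),  ω_ring = 0, ω_sun = 1
40(1−ω_arm) = −64(0−ω_arm)  ⇒  104·ω_arm = 40  ⇒  ω_arm = 5/13
exact speed ratio = 5/13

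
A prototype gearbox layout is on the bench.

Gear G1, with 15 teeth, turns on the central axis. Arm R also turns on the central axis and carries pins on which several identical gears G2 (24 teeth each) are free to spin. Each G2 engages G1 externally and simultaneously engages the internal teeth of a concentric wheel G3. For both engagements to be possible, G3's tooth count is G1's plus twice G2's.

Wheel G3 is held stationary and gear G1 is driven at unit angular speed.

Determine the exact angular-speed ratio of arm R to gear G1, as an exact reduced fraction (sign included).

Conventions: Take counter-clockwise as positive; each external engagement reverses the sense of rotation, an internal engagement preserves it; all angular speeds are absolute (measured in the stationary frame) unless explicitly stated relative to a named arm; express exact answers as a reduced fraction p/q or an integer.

class = planetary set [G3 = 15+2·24 = 63; Willis about the carrier]
ring teeth: 15 + 2·24 = 63
15(ω_sun−ω_arm) = −63(ω_ring−ω_arm),  ω_ring = 0, ω_sun = 1
15(1−ω_arm) = −63(0−ω_arm)  ⇒  78·ω_arm = 15  ⇒  ω_arm = 5/26
ω_out/ω_in = 5/26

5/26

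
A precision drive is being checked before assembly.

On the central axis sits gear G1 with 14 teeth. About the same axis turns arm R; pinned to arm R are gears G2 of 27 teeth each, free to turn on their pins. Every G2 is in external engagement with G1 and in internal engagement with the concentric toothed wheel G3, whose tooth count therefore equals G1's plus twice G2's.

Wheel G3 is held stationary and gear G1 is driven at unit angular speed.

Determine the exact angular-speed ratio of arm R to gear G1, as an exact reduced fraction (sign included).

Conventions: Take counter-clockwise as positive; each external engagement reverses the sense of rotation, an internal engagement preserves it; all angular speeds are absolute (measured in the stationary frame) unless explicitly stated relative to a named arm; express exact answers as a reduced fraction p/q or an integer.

planetary set (14T centre, 27T on arm, 68T internal) — Willis relation
ring teeth: 14 + 2·27 = 68
14(ω_sun−ω_arm) = −68(ω_ring−ω_arm),  ω_ring = 0, ω_sun = 1
14(1−ω_arm) = −68(0−ω_arm)  ⇒  82·ω_arm = 14  ⇒  ω_arm = 7/41
ω_out/ω_in = 7/41

7/41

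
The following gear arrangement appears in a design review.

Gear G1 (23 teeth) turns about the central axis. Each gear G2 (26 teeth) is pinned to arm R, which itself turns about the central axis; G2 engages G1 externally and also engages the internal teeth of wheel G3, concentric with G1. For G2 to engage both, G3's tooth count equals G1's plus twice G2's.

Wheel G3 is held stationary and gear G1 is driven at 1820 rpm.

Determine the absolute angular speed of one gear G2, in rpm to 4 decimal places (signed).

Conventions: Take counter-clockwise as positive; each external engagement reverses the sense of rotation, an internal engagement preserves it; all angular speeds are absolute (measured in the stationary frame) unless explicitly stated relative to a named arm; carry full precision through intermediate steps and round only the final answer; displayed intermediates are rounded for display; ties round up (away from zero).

-805.0000 rpm

planetary set (23T centre, 26T on arm, 75T internal) — Willis relation
normalise by the input: solve with ω_sun = 1, then scale by 1820 rpm
ring teeth: 23 + 2·26 = 75
23(ω_sun−ω_arm) = −75(ω_ring−ω_arm),  ω_ring = 0, ω_sun = 1
23(1−ω_arm) = −75(0−ω_arm)  ⇒  98·ω_arm = 23  ⇒  ω_arm = 23/98
sun–planet mesh: 23·(1−23/98) = −26·(ω_p−ω_arm)  ⇒  ω_p−ω_arm = -1725/2548
ω_p = 23/98 − 1725/2548 = -23/52
scale: ω_p = -23/52 × 1820 rpm = -805.0000 rpm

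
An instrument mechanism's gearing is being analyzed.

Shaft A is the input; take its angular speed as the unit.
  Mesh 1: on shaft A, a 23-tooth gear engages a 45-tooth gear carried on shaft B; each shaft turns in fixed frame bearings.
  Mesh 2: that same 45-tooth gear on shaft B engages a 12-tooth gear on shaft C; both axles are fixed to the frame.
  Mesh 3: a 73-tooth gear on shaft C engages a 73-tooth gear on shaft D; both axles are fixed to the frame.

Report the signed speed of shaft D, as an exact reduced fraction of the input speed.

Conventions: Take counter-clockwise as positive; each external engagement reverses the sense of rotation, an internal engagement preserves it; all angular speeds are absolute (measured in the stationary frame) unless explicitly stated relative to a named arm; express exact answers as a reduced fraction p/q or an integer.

-23/12

3-mesh fixed-axis compound train (all bearings frame-fixed)
mesh 1 [23T→45T]: |ω|/ω_in = 1×23/45 = 23/45, sense flips to −
mesh 2 [45T→12T]: |ω|/ω_in = (23/45)×45/12 = 23/12, sense flips to +
mesh 3 [73T→73T]: |ω|/ω_in = (23/12)×73/73 = 23/12, sense flips to −
signed output speed (× input speed) = -23/12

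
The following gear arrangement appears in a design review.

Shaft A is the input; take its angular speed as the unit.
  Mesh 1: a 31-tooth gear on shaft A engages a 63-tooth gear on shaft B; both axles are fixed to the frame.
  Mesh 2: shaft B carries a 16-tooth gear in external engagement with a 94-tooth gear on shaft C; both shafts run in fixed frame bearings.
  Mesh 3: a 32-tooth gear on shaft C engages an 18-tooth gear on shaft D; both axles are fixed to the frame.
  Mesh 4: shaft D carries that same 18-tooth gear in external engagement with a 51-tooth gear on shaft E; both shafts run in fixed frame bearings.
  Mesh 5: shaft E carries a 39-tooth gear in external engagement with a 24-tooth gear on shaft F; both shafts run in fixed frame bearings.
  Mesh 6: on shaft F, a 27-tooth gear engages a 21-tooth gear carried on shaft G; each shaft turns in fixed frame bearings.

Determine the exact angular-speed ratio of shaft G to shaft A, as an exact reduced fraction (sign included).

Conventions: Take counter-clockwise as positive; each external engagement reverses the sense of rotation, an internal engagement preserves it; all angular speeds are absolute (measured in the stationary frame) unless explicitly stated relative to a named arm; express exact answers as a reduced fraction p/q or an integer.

12896/117453

class = fixed-axis compound train [6 meshes; 6 ratios multiply, 6 sense flips]
mesh 1 [31T→63T]: running ratio 31/63, sense −
mesh 2 [16T→94T]: running ratio 248/2961, sense +
mesh 3 [32T→18T]: running ratio 3968/26649, sense −
mesh 4 [18T→51T]: running ratio 7936/151011, sense +
mesh 5 [39T→24T]: running ratio 12896/151011, sense −
mesh 6 [27T→21T]: running ratio 12896/117453, sense +
ω_out/ω_in = 12896/117453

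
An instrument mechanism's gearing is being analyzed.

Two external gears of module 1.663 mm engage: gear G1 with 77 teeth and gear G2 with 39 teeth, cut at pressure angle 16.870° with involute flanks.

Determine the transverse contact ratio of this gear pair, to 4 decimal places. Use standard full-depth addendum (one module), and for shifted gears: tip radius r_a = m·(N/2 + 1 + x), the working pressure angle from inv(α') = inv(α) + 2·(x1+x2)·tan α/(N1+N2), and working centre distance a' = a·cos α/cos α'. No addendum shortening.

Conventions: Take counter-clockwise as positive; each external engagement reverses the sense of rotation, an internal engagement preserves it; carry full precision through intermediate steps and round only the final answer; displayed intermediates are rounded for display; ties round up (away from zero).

recognized (one external pair, fixed centres): single-mesh tooth geometry, m = 1.663, N1 = 77, N2 = 39
base radii: r_b1 = 61.270205, r_b2 = 31.032961
tip radii: r_a1 = 65.688500, r_a2 = 34.091500
no profile shift: α' = α, a' = a
action lengths: √(r_a1²−r_b1²) = 23.684193, √(r_a2²−r_b2²) = 14.113316
base pitch p_b = π·m·cos α = 4.999637
CR = (23.684193 + 14.113316 − 96.454000·sin 16.87000°)/4.999637 = 1.961432
contact ratio ≈ 1.9614

1.9614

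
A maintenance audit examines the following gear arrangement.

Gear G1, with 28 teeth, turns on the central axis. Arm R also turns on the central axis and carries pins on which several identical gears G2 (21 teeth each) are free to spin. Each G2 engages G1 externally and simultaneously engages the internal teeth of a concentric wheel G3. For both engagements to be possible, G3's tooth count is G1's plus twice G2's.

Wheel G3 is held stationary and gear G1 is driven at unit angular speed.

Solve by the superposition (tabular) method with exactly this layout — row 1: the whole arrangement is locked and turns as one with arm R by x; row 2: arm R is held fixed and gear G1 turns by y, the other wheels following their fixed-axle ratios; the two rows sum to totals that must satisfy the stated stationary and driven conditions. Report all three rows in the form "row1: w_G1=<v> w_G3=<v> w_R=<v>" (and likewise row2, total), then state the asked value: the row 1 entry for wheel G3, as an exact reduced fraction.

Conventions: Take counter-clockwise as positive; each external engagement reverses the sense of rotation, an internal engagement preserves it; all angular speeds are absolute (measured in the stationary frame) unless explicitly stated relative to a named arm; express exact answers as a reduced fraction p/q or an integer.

row1: w_G1=2/7 w_G3=2/7 w_R=2/7
row2: w_G1=5/7 w_G3=-2/7 w_R=0
total: w_G1=1 w_G3=0 w_R=2/7
asked value: 2/7

planetary set (28T centre, 21T on arm, 70T internal) — Willis relation
row 1 (train locked, turned with arm): all members turn x
row 2 (arm held, sun turns y): ω_ring = −(28/70)·y, ω_arm = 0
boundary: total ω_ring = x − (28/70)·y = 0 and total ω_sun = x + y = 1  ⇒  y = 5/7, x = 2/7
row 2 ring = −(28/70)·5/7 = -2/7
totals (row 1 + row 2): sun 2/7 + 5/7 = 1, ring 2/7 + (-2/7) = 0, arm 2/7 + 0 = 2/7
asked cell (row1, ring) = 2/7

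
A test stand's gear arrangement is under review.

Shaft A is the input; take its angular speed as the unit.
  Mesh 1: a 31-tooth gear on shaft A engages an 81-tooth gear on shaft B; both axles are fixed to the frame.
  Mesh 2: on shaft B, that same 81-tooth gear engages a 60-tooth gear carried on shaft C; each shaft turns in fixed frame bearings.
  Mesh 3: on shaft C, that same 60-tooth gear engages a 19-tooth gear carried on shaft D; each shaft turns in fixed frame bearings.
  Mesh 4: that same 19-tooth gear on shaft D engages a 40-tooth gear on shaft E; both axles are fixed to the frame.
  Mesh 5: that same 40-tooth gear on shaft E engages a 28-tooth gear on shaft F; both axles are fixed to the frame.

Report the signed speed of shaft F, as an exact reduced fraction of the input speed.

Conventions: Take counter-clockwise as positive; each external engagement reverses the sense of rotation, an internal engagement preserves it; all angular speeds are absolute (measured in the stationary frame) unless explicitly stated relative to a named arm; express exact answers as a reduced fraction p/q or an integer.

5-mesh fixed-axis compound train (all bearings frame-fixed)
mesh 1 [31T→81T]: |ω|/ω_in = 1×31/81 = 31/81, sense flips to −
mesh 2 [81T→60T]: |ω|/ω_in = (31/81)×81/60 = 31/60, sense flips to +
mesh 3 [60T→19T]: |ω|/ω_in = (31/60)×60/19 = 31/19, sense flips to −
mesh 4 [19T→40T]: |ω|/ω_in = (31/19)×19/40 = 31/40, sense flips to +
mesh 5 [40T→28T]: |ω|/ω_in = (31/40)×40/28 = 31/28, sense flips to −
signed output speed (× input speed) = -31/28

-31/28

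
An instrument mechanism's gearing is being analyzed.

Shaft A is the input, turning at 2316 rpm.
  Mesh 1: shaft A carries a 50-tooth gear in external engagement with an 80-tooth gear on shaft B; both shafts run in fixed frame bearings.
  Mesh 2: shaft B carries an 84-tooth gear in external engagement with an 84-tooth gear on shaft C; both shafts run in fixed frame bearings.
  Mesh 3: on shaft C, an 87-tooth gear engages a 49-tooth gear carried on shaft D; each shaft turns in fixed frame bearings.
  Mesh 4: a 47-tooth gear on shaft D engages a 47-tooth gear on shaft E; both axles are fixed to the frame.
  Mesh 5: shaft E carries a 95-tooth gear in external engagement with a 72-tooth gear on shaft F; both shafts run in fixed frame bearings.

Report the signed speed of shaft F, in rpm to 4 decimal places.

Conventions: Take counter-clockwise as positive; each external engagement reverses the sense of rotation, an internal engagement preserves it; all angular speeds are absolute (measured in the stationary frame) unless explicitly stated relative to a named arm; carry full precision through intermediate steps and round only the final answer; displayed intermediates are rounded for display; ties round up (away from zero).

topology: fixed-axis compound train — 5 meshes, A→F
mesh 1 [50T→80T]: ω = 2316.0000×50/80 = 1447.5000 rpm, sense flips to −
mesh 2 [84T→84T]: ω = 1447.5000×84/84 = 1447.5000 rpm, sense flips to +
mesh 3 [87T→49T]: ω = 1447.5000×87/49 = 2570.0510 rpm, sense flips to −
mesh 4 [47T→47T]: ω = 2570.0510×47/47 = 2570.0510 rpm, sense flips to +
mesh 5 [95T→72T]: ω = 2570.0510×95/72 = 3391.0395 rpm, sense flips to −
signed output speed = -3391.0395 rpm

-3391.0395 rpm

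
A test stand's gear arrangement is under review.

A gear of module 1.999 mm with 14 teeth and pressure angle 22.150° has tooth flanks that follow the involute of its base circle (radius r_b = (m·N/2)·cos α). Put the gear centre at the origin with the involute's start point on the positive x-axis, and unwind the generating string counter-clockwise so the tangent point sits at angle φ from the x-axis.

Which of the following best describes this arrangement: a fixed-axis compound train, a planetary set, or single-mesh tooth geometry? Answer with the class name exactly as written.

single-mesh tooth geometry

class = single-mesh tooth geometry [base-circle involute, m = 1.999, 14T]
classification: single-mesh tooth geometry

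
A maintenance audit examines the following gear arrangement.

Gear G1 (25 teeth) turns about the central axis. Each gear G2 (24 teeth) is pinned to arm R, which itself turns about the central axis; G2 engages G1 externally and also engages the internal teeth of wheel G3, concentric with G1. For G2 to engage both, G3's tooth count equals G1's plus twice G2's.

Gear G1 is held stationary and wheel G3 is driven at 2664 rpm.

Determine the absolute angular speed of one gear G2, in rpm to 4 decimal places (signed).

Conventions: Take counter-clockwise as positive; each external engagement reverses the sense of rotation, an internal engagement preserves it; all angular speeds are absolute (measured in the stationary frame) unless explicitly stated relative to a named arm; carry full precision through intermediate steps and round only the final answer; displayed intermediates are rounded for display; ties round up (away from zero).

+4051.5000 rpm

class = planetary set [G3 = 25+2·24 = 73; Willis about the carrier]
normalise by the input: solve with ω_ring = 1, then scale by 2664 rpm
ring teeth: 25 + 2·24 = 73
25(ω_sun−ω_arm) = −73(ω_ring−ω_arm),  ω_sun = 0, ω_ring = 1
25(0−ω_arm) = −73(1−ω_arm)  ⇒  98·ω_arm = 73  ⇒  ω_arm = 73/98
sun–planet mesh: 25·(0−73/98) = −24·(ω_p−ω_arm)  ⇒  ω_p−ω_arm = 1825/2352
ω_p = 73/98 + 1825/2352 = 73/48
scale: ω_p = 73/48 × 2664 rpm = +4051.5000 rpm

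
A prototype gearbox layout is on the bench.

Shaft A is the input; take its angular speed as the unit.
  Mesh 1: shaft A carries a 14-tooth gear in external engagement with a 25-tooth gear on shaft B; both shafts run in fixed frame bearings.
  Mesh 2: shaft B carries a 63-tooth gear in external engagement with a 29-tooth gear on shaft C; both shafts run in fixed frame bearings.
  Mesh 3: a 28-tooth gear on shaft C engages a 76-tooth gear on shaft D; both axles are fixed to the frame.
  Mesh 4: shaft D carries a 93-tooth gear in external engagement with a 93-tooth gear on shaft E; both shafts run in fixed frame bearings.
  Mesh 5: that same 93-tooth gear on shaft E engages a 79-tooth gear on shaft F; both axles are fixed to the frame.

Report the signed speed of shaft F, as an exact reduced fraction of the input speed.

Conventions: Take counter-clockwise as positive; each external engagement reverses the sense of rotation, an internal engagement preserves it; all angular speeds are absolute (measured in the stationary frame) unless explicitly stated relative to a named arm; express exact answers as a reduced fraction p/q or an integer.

5-mesh fixed-axis compound train (all bearings frame-fixed)
mesh 1 [14T→25T]: |ω|/ω_in = 1×14/25 = 14/25, sense flips to −
mesh 2 [63T→29T]: |ω|/ω_in = (14/25)×63/29 = 882/725, sense flips to +
mesh 3 [28T→76T]: |ω|/ω_in = (882/725)×28/76 = 6174/13775, sense flips to −
mesh 4 [93T→93T]: |ω|/ω_in = (6174/13775)×93/93 = 6174/13775, sense flips to +
mesh 5 [93T→79T]: |ω|/ω_in = (6174/13775)×93/79 = 574182/1088225, sense flips to −
signed output speed (× input speed) = -574182/1088225

-574182/1088225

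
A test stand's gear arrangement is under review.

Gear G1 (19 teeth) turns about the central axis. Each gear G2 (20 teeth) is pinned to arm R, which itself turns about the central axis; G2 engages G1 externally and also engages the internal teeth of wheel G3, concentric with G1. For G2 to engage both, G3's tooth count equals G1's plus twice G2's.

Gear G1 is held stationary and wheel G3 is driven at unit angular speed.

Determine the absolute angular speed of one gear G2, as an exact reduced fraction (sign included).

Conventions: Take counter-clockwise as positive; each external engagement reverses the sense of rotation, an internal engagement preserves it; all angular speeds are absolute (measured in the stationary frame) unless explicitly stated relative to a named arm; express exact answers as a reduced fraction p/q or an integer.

59/40

topology: planetary set — G1 19T / G2 20T / G3 59T, arm = carrier (Willis)
ring teeth: 19 + 2·20 = 59
19(ω_sun−ω_arm) = −59(ω_ring−ω_arm),  ω_sun = 0, ω_ring = 1
19(0−ω_arm) = −59(1−ω_arm)  ⇒  78·ω_arm = 59  ⇒  ω_arm = 59/78
sun–planet mesh: 19·(0−59/78) = −20·(ω_p−ω_arm)  ⇒  ω_p−ω_arm = 1121/1560
ω_p = 59/78 + 1121/1560 = 59/40
exact speed ratio = 59/40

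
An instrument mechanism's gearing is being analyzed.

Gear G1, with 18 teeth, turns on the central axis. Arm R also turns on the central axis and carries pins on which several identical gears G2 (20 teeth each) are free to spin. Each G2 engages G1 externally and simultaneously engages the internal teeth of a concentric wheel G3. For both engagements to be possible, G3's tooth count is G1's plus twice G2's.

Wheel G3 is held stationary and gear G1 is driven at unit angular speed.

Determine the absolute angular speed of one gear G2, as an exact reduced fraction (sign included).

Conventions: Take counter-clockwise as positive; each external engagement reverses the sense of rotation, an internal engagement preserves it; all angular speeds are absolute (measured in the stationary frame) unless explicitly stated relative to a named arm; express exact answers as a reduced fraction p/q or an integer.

-9/20

planetary set (18T centre, 20T on arm, 58T internal) — Willis relation
ring teeth: 18 + 2·20 = 58
18(ω_sun−ω_arm) = −58(ω_ring−ω_arm),  ω_ring = 0, ω_sun = 1
18(1−ω_arm) = −58(0−ω_arm)  ⇒  76·ω_arm = 18  ⇒  ω_arm = 9/38
sun–planet mesh: 18·(1−9/38) = −20·(ω_p−ω_arm)  ⇒  ω_p−ω_arm = -261/380
ω_p = 9/38 − 261/380 = -9/20
exact speed ratio = -9/20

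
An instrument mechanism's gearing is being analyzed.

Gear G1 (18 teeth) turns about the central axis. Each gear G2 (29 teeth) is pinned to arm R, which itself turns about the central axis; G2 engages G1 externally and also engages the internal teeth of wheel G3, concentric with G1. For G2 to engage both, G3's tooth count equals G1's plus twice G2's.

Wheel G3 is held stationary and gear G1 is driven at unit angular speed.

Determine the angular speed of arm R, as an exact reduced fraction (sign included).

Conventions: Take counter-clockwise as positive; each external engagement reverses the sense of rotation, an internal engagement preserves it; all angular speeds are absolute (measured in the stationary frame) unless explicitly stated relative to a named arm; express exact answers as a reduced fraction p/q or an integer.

topology: planetary set — G1 18T / G2 29T / G3 76T, arm = carrier (Willis)
ring teeth: 18 + 2·29 = 76
18(ω_sun−ω_arm) = −76(ω_ring−ω_arm),  ω_ring = 0, ω_sun = 1
18(1−ω_arm) = −76(0−ω_arm)  ⇒  94·ω_arm = 18  ⇒  ω_arm = 9/47
exact speed ratio = 9/47

9/47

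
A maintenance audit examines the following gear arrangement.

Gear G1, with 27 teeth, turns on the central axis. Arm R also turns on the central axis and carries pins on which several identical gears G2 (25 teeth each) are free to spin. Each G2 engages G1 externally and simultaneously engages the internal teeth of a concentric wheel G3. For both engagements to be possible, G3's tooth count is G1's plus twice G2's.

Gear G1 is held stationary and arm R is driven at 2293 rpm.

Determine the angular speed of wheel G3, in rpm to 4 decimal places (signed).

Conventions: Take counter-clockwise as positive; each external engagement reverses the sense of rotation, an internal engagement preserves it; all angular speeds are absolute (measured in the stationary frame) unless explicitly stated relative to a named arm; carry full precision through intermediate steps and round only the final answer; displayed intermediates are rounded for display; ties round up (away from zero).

topology: planetary set — G1 27T / G2 25T / G3 77T, arm = carrier (Willis)
normalise by the input: solve with ω_arm = 1, then scale by 2293 rpm
ring teeth: 27 + 2·25 = 77
27(ω_sun−ω_arm) = −77(ω_ring−ω_arm),  ω_sun = 0, ω_arm = 1
ω_ring = 1 − (27/77)(0−1) = 104/77
scale: ω_ring = 104/77 × 2293 rpm = +3097.0390 rpm

+3097.0390 rpm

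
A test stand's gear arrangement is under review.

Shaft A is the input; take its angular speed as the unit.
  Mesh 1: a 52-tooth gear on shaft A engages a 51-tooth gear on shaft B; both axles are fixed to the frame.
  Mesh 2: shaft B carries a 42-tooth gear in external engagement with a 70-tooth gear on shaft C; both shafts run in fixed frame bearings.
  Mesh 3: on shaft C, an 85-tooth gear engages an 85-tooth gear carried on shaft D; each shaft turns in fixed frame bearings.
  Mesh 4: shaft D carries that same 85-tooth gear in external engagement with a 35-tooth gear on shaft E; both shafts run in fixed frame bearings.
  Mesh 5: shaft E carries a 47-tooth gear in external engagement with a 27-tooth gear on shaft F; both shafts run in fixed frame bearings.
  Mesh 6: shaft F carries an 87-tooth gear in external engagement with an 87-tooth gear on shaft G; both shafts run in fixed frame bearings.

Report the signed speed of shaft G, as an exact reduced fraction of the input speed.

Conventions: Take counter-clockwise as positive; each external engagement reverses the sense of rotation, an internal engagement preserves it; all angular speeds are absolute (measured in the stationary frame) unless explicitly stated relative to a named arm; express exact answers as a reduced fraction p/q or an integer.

2444/945

6-mesh fixed-axis compound train (all bearings frame-fixed)
mesh 1 [52T→51T]: |ω|/ω_in = 1×52/51 = 52/51, sense flips to −
mesh 2 [42T→70T]: |ω|/ω_in = (52/51)×42/70 = 52/85, sense flips to +
mesh 3 [85T→85T]: |ω|/ω_in = (52/85)×85/85 = 52/85, sense flips to −
mesh 4 [85T→35T]: |ω|/ω_in = (52/85)×85/35 = 52/35, sense flips to +
mesh 5 [47T→27T]: |ω|/ω_in = (52/35)×47/27 = 2444/945, sense flips to −
mesh 6 [87T→87T]: |ω|/ω_in = (2444/945)×87/87 = 2444/945, sense flips to +
signed output speed (× input speed) = 2444/945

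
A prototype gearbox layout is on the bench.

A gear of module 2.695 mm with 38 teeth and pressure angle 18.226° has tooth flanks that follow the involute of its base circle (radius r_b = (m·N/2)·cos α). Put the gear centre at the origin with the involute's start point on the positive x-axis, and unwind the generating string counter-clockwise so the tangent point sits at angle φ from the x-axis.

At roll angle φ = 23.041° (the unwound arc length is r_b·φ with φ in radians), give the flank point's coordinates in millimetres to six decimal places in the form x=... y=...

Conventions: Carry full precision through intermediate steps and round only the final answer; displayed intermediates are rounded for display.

topology: single-mesh involute geometry — m = 2.695, N = 38
pitch radius r_p = m·N/2 = 2.695·38/2 = 51.205000
base radius r_b = r_p·cos α = 51.205000·cos 18.226° = 48.636056
roll angle φ = 23.041° = 0.40214131 rad
x = r_b·(cos φ + φ·sin φ) = 52.411138
y = r_b·(sin φ − φ·cos φ) = 1.037370

x=52.411138 y=1.037370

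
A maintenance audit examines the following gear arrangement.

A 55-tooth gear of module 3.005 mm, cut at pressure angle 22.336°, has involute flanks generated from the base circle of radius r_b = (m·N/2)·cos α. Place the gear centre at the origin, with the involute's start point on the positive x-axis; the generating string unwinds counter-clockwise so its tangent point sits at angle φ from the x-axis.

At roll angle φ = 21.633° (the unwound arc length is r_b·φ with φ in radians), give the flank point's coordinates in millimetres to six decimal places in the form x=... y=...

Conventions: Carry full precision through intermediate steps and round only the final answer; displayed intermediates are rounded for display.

class = single-mesh tooth geometry [base-circle involute, m = 3.005, 55T]
pitch radius r_p = m·N/2 = 3.005·55/2 = 82.637500
base radius r_b = r_p·cos α = 82.637500·cos 22.336° = 76.437301
roll angle φ = 21.633° = 0.37756708 rad
x = r_b·(cos φ + φ·sin φ) = 81.692991
y = r_b·(sin φ − φ·cos φ) = 1.351956

x=81.692991 y=1.351956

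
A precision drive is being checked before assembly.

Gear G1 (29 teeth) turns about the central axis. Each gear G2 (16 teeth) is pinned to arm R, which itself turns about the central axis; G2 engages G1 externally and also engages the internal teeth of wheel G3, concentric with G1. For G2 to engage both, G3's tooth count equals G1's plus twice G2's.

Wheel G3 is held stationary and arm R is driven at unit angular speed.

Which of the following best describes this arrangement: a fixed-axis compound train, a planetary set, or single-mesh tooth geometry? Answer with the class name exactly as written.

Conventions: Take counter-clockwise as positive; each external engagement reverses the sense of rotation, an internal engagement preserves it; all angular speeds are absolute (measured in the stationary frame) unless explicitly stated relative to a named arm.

planetary set

recognized (axles ride arm R): planetary set, 29/16/61 teeth
classification: planetary set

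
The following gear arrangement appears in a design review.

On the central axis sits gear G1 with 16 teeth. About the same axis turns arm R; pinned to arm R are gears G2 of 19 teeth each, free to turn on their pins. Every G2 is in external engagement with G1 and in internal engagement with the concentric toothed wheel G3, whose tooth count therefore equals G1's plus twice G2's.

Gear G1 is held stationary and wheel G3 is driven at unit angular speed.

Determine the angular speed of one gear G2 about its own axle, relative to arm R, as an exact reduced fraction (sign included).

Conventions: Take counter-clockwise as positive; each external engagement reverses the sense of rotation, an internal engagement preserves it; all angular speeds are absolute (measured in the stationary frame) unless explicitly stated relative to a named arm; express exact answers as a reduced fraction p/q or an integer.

432/665

class = planetary set [G3 = 16+2·19 = 54; Willis about the carrier]
ring teeth: 16 + 2·19 = 54
16(ω_sun−ω_arm) = −54(ω_ring−ω_arm),  ω_sun = 0, ω_ring = 1
16(0−ω_arm) = −54(1−ω_arm)  ⇒  70·ω_arm = 54  ⇒  ω_arm = 27/35
sun–planet mesh: 16·(0−27/35) = −19·(ω_p−ω_arm)  ⇒  ω_p−ω_arm = 432/665
exact speed ratio = 432/665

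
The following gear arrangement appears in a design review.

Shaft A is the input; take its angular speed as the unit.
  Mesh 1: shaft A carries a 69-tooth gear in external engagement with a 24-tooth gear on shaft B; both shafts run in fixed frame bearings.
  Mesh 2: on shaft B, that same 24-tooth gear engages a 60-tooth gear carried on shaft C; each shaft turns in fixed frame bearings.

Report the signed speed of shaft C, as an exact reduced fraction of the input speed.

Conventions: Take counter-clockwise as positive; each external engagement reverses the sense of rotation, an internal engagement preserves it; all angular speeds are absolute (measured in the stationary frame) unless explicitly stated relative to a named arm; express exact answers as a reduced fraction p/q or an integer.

2-mesh fixed-axis compound train (all bearings frame-fixed)
mesh 1 [69T→24T]: |ω|/ω_in = 1×69/24 = 23/8, sense flips to −
mesh 2 [24T→60T]: |ω|/ω_in = (23/8)×24/60 = 23/20, sense flips to +
signed output speed (× input speed) = 23/20

23/20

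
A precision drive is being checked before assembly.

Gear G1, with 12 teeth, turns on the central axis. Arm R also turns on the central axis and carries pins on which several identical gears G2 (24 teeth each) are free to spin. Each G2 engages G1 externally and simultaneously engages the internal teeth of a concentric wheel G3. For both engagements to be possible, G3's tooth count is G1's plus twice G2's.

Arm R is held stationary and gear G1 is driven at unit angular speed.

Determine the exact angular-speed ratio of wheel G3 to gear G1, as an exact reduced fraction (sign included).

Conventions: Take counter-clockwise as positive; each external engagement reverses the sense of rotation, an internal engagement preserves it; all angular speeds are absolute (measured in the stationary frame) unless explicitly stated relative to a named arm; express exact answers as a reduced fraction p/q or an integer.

-1/5

planetary set (12T centre, 24T on arm, 60T internal) — Willis relation
ring teeth: 12 + 2·24 = 60
12(ω_sun−ω_arm) = −60(ω_ring−ω_arm),  ω_arm = 0, ω_sun = 1
ω_ring = 0 − (12/60)(1−0) = -1/5
ω_out/ω_in = -1/5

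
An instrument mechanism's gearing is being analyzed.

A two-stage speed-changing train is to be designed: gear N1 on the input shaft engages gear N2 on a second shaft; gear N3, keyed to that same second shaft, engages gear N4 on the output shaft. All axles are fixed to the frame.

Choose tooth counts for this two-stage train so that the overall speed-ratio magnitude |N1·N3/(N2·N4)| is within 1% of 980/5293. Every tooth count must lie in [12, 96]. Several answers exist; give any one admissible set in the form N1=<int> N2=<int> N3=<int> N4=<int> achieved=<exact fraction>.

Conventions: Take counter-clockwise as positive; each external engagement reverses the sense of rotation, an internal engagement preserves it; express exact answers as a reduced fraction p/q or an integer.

2-stage fixed-axis compound train for ratio 980/5293
target = 980/5293 in lowest terms: an exact hit needs N1·N3 = k·980 and N2·N4 = k·5293 for one integer k, every count in [12, 96]; additionally prefer no 1:1 stage (N1 ≠ N2, N3 ≠ N4)
k = 1: N1·N3 = 980 = 14·70, N2·N4 = 5293 = 67·79
achieved = 14·70/(67·79) = 980/5293; |achieved − target| = 0 ≤ 49/26465 ✓

N1=14 N2=67 N3=70 N4=79 achieved=980/5293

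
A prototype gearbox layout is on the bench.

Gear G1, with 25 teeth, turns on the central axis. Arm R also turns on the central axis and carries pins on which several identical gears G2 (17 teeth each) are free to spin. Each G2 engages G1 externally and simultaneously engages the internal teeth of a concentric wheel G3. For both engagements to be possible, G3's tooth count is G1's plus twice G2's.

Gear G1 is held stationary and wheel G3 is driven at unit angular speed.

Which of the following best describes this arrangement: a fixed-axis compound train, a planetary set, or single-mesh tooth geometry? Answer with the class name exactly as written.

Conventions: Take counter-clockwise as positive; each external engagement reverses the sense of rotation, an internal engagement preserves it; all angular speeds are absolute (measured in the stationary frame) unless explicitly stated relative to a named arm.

planetary set (25T centre, 17T on arm, 59T internal) — Willis relation
classification: planetary set

planetary set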